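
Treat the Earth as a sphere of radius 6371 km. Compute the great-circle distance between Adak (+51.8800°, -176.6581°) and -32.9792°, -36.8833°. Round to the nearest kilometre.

Δλ = -36.8833 − -176.6581 = 139.7748°.
Δφ = -32.9792 − 51.8800 = -84.8592°.
a = sin²(Δφ/2) + cos φ₁ · cos φ₂ · sin²(Δλ/2) = 0.911809.
c = 2·atan2(√a, √(1−a)) = 2.53856 rad → d = 6371·c ≈ 16173.14 km.

16173 km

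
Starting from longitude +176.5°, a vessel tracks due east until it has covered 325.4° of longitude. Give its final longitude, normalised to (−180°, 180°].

+141.9°

Start at +176.5°; shift +325.4° → +501.9°.
+501.9° lies outside (−180°, 180°]; subtract 360° → +141.9°.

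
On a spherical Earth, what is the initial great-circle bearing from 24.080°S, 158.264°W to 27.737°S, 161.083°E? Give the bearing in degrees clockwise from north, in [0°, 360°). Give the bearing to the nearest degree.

Δλ = 161.083 − -158.264 = 319.347°; wrapped into (−180°, 180°]: -40.653°.
θ = atan2( sin Δλ · cos φ₂ , cos φ₁ · sin φ₂ − sin φ₁ · cos φ₂ · cos Δλ )
  = atan2(-0.57662, -0.15093) = -104.669° → normalised to [0°, 360°): 255.331°.

255°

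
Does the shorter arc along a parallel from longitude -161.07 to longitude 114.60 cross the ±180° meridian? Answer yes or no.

Yes

Naïve |114.60 − -161.07| = 275.67° > 180°, so the shorter arc goes the other way round — across 180°.
Signed shortest Δλ = ((114.60 − -161.07 + 180) mod 360) − 180 = -84.33°.
Going west by 84.33° from -161.07° passes through 180° before reaching +114.60°.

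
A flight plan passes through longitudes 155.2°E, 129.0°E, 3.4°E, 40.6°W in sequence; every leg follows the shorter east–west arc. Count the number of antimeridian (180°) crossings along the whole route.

Leg 1: +155.2° → +129.0°, shortest Δλ = -26.2° (west) — does not cross 180°.
Leg 2: +129.0° → +3.4°, shortest Δλ = -125.6° (west) — does not cross 180°.
Leg 3: +3.4° → -40.6°, shortest Δλ = -44.0° (west) — does not cross 180°.
Total crossings: 0.

0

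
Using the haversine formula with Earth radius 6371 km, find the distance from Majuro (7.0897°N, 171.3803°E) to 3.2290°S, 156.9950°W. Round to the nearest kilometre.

Δλ = -156.9950 − 171.3803 = -328.3753°; wrapped into (−180°, 180°]: 31.6247°.
Δφ = -3.2290 − 7.0897 = -10.3187°.
a = sin²(Δφ/2) + cos φ₁ · cos φ₂ · sin²(Δλ/2) = 0.081652.
c = 2·atan2(√a, √(1−a)) = 0.57957 rad → d = 6371·c ≈ 3692.46 km.

3692 km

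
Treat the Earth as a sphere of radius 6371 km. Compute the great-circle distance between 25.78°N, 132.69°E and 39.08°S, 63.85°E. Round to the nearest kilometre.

Δλ = 63.85 − 132.69 = -68.84°.
Δφ = -39.08 − 25.78 = -64.86°.
a = sin²(Δφ/2) + cos φ₁ · cos φ₂ · sin²(Δλ/2) = 0.510926.
c = 2·atan2(√a, √(1−a)) = 1.59265 rad → d = 6371·c ≈ 10146.77 km.

10147 km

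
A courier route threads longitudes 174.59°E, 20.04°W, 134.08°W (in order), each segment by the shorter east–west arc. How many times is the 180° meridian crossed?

Leg 1: +174.59° → -20.04°, shortest Δλ = 165.37° (east) — crosses 180°.
Leg 2: -20.04° → -134.08°, shortest Δλ = -114.04° (west) — does not cross 180°.
Total crossings: 1.

1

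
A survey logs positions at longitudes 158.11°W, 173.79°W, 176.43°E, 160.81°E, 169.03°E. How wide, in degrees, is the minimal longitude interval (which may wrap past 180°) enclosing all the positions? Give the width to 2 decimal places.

Sort the longitudes: -173.79°, -158.11°, +160.81°, +169.03°, +176.43°.
Eastward gaps between consecutive values (wrapping around): 15.68°, 318.92°, 8.22°, 7.40°, 9.78°.
Largest gap = 318.92° ⇒ minimal covering band is its complement: 360° − 318.92° = 41.08°.
Band runs from +160.81° eastward to -158.11°, crossing the antimeridian.

41.08°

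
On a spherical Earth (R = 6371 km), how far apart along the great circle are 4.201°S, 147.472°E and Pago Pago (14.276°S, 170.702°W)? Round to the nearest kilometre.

4716 km

Δλ = -170.702 − 147.472 = -318.174°; wrapped into (−180°, 180°]: 41.826°.
Δφ = -14.276 − -4.201 = -10.075°.
a = sin²(Δφ/2) + cos φ₁ · cos φ₂ · sin²(Δλ/2) = 0.130857.
c = 2·atan2(√a, √(1−a)) = 0.74027 rad → d = 6371·c ≈ 4716.27 km.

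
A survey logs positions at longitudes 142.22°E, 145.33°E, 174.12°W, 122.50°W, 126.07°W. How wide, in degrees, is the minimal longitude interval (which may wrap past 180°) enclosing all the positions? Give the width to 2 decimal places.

Sort the longitudes: -174.12°, -126.07°, -122.50°, +142.22°, +145.33°.
Eastward gaps between consecutive values (wrapping around): 48.05°, 3.57°, 264.72°, 3.11°, 40.55°.
Largest gap = 264.72° ⇒ minimal covering band is its complement: 360° − 264.72° = 95.28°.
Band runs from +142.22° eastward to -122.50°, crossing the antimeridian.

95.28°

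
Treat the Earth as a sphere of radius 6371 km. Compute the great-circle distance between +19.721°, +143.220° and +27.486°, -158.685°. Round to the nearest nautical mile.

Δλ = -158.685 − 143.220 = -301.905°; wrapped into (−180°, 180°]: 58.095°.
Δφ = 27.486 − 19.721 = 7.765°.
a = sin²(Δφ/2) + cos φ₁ · cos φ₂ · sin²(Δλ/2) = 0.201452.
c = 2·atan2(√a, √(1−a)) = 0.93092 rad → d = 6371·c ≈ 5930.90 km ≈ 3202.43 nmi.

3202 nmi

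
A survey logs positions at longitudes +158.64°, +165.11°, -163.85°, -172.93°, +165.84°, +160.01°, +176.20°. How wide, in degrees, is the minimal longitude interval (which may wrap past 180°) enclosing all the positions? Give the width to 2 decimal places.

Sort the longitudes: -172.93°, -163.85°, +158.64°, +160.01°, +165.11°, +165.84°, +176.20°.
Eastward gaps between consecutive values (wrapping around): 9.08°, 322.49°, 1.37°, 5.10°, 0.73°, 10.36°, 10.87°.
Largest gap = 322.49° ⇒ minimal covering band is its complement: 360° − 322.49° = 37.51°.
Band runs from +158.64° eastward to -163.85°, crossing the antimeridian.

37.51°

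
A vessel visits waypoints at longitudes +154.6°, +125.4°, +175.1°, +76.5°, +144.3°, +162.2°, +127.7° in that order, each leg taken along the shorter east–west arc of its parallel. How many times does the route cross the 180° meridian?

Leg 1: +154.6° → +125.4°, shortest Δλ = -29.2° (west) — does not cross 180°.
Leg 2: +125.4° → +175.1°, shortest Δλ = 49.7° (east) — does not cross 180°.
Leg 3: +175.1° → +76.5°, shortest Δλ = -98.6° (west) — does not cross 180°.
Leg 4: +76.5° → +144.3°, shortest Δλ = 67.8° (east) — does not cross 180°.
Leg 5: +144.3° → +162.2°, shortest Δλ = 17.9° (east) — does not cross 180°.
Leg 6: +162.2° → +127.7°, shortest Δλ = -34.5° (west) — does not cross 180°.
Total crossings: 0.

0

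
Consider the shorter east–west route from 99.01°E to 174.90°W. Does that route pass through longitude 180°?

Naïve |-174.90 − 99.01| = 273.91° > 180°, so the shorter arc goes the other way round — across 180°.
Signed shortest Δλ = ((-174.90 − 99.01 + 180) mod 360) − 180 = 86.09°.
Going east by 86.09° from +99.01° passes through 180° before reaching -174.90°.

Yes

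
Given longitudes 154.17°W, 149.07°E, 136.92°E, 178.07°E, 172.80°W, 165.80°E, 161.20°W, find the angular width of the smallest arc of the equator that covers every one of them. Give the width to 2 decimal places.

Sort the longitudes: -172.80°, -161.20°, -154.17°, +136.92°, +149.07°, +165.80°, +178.07°.
Eastward gaps between consecutive values (wrapping around): 11.60°, 7.03°, 291.09°, 12.15°, 16.73°, 12.27°, 9.13°.
Largest gap = 291.09° ⇒ minimal covering band is its complement: 360° − 291.09° = 68.91°.
Band runs from +136.92° eastward to -154.17°, crossing the antimeridian.

68.91°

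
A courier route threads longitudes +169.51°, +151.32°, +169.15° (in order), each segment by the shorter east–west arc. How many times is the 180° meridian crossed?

Leg 1: +169.51° → +151.32°, shortest Δλ = -18.19° (west) — does not cross 180°.
Leg 2: +151.32° → +169.15°, shortest Δλ = 17.83° (east) — does not cross 180°.
Total crossings: 0.

0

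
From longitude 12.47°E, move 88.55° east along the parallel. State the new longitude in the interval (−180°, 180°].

101.02°E

Start at +12.47°; shift +88.55° → +101.02°.
+101.02° already lies in (−180°, 180°].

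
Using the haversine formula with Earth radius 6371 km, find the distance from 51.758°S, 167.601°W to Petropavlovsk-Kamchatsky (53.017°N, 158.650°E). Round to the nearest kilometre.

12068 km

Δλ = 158.650 − -167.601 = 326.251°; wrapped into (−180°, 180°]: -33.749°.
Δφ = 53.017 − -51.758 = 104.775°.
a = sin²(Δφ/2) + cos φ₁ · cos φ₂ · sin²(Δλ/2) = 0.658888.
c = 2·atan2(√a, √(1−a)) = 1.89418 rad → d = 6371·c ≈ 12067.81 km.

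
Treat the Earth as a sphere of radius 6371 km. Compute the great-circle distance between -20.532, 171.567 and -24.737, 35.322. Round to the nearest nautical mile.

Δλ = 35.322 − 171.567 = -136.245°.
Δφ = -24.737 − -20.532 = -4.205°.
a = sin²(Δφ/2) + cos φ₁ · cos φ₂ · sin²(Δλ/2) = 0.733793.
c = 2·atan2(√a, √(1−a)) = 2.05735 rad → d = 6371·c ≈ 13107.41 km ≈ 7077.43 nmi.

7077 nmi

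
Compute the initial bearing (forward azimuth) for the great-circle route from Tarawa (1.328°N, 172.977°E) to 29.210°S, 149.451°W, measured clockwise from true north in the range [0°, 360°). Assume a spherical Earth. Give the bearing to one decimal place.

133.4°

Δλ = -149.451 − 172.977 = -322.428°; wrapped into (−180°, 180°]: 37.572°.
θ = atan2( sin Δλ · cos φ₂ , cos φ₁ · sin φ₂ − sin φ₁ · cos φ₂ · cos Δλ )
  = atan2(0.53222, -0.50391) = 133.435° → normalised to [0°, 360°): 133.435°.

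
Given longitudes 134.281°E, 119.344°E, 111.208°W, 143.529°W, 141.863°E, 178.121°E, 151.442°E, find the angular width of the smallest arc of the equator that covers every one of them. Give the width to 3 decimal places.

129.448°

Sort the longitudes: -143.529°, -111.208°, +119.344°, +134.281°, +141.863°, +151.442°, +178.121°.
Eastward gaps between consecutive values (wrapping around): 32.321°, 230.552°, 14.937°, 7.582°, 9.579°, 26.679°, 38.350°.
Largest gap = 230.552° ⇒ minimal covering band is its complement: 360° − 230.552° = 129.448°.
Band runs from +119.344° eastward to -111.208°, crossing the antimeridian.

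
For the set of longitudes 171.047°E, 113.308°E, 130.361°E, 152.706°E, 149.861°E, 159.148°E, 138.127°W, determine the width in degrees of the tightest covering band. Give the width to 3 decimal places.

108.565°

Sort the longitudes: -138.127°, +113.308°, +130.361°, +149.861°, +152.706°, +159.148°, +171.047°.
Eastward gaps between consecutive values (wrapping around): 251.435°, 17.053°, 19.500°, 2.845°, 6.442°, 11.899°, 50.826°.
Largest gap = 251.435° ⇒ minimal covering band is its complement: 360° − 251.435° = 108.565°.
Band runs from +113.308° eastward to -138.127°, crossing the antimeridian.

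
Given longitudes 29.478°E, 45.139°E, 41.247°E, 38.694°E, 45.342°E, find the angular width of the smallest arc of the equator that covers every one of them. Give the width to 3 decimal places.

Sort the longitudes: +29.478°, +38.694°, +41.247°, +45.139°, +45.342°.
Eastward gaps between consecutive values (wrapping around): 9.216°, 2.553°, 3.892°, 0.203°, 344.136°.
Largest gap = 344.136° ⇒ minimal covering band is its complement: 360° − 344.136° = 15.864°.
Band runs from +29.478° eastward to +45.342°.

15.864°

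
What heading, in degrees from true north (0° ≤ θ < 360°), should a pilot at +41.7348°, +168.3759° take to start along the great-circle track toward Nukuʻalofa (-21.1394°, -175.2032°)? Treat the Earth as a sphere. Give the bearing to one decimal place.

Δλ = -175.2032 − 168.3759 = -343.5791°; wrapped into (−180°, 180°]: 16.4209°.
θ = atan2( sin Δλ · cos φ₂ , cos φ₁ · sin φ₂ − sin φ₁ · cos φ₂ · cos Δλ )
  = atan2(0.26367, -0.86468) = 163.042° → normalised to [0°, 360°): 163.042°.

163.0°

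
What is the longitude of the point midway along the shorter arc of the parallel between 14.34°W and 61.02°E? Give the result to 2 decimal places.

23.34°E

Signed shortest Δλ from -14.34° to +61.02° is +75.36°.
Midpoint longitude = -14.34° + (+75.36°)/2 = -14.34° + 37.68° = +23.34°.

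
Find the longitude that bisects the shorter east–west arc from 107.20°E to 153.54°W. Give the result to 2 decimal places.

156.83°E

Signed shortest Δλ from +107.20° to -153.54° is +99.26°.
Midpoint longitude = +107.20° + (+99.26°)/2 = +107.20° + 49.63° = +156.83°.
(The naïve average (+107.20 + -153.54)/2 = -23.17° is on the wrong side of the globe.)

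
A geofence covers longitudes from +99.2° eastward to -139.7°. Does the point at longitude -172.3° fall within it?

Band width going east from +99.2° to -139.7°: ((-139.7 − 99.2) mod 360) = 121.1°.
Offset of -172.3° east of the west edge: ((-172.3 − 99.2) mod 360) = 88.5°.
88.5° ≤ 121.1° ⇒ inside.

Yes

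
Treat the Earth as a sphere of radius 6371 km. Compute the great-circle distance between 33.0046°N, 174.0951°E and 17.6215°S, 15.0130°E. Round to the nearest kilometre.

17314 km

Δλ = 15.0130 − 174.0951 = -159.0821°.
Δφ = -17.6215 − 33.0046 = -50.6261°.
a = sin²(Δφ/2) + cos φ₁ · cos φ₂ · sin²(Δλ/2) = 0.955748.
c = 2·atan2(√a, √(1−a)) = 2.71770 rad → d = 6371·c ≈ 17314.48 km.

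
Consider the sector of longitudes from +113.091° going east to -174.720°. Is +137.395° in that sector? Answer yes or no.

Band width going east from +113.091° to -174.720°: ((-174.720 − 113.091) mod 360) = 72.189°.
Offset of +137.395° east of the west edge: ((137.395 − 113.091) mod 360) = 24.304°.
24.304° ≤ 72.189° ⇒ inside.

Yes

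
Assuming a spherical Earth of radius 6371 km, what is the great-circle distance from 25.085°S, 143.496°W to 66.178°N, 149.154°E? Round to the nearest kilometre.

11597 km

Δλ = 149.154 − -143.496 = 292.650°; wrapped into (−180°, 180°]: -67.350°.
Δφ = 66.178 − -25.085 = 91.263°.
a = sin²(Δφ/2) + cos φ₁ · cos φ₂ · sin²(Δλ/2) = 0.623486.
c = 2·atan2(√a, √(1−a)) = 1.82035 rad → d = 6371·c ≈ 11597.46 km.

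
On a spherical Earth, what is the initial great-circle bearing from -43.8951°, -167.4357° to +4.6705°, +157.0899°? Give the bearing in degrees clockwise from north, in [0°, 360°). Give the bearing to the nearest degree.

Δλ = 157.0899 − -167.4357 = 324.5256°; wrapped into (−180°, 180°]: -35.4744°.
θ = atan2( sin Δλ · cos φ₂ , cos φ₁ · sin φ₂ − sin φ₁ · cos φ₂ · cos Δλ )
  = atan2(-0.57841, 0.62144) = -42.946° → normalised to [0°, 360°): 317.054°.

317°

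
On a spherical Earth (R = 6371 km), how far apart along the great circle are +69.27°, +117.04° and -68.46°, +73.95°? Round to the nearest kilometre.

Δλ = 73.95 − 117.04 = -43.09°.
Δφ = -68.46 − 69.27 = -137.73°.
a = sin²(Δφ/2) + cos φ₁ · cos φ₂ · sin²(Δλ/2) = 0.887518.
c = 2·atan2(√a, √(1−a)) = 2.45757 rad → d = 6371·c ≈ 15657.16 km.

15657 km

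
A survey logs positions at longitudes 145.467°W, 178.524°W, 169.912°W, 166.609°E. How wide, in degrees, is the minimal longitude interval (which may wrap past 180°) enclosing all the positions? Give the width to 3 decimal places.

Sort the longitudes: -178.524°, -169.912°, -145.467°, +166.609°.
Eastward gaps between consecutive values (wrapping around): 8.612°, 24.445°, 312.076°, 14.867°.
Largest gap = 312.076° ⇒ minimal covering band is its complement: 360° − 312.076° = 47.924°.
Band runs from +166.609° eastward to -145.467°, crossing the antimeridian.

47.924°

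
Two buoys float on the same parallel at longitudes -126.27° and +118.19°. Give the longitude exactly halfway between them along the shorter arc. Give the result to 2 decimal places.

Signed shortest Δλ from -126.27° to +118.19° is -115.54°.
Midpoint longitude = -126.27° + (-115.54°)/2 = -126.27° − 57.77° = -184.04°.
Normalise into (−180°, 180°]: +175.96°.
(The naïve average (-126.27 + +118.19)/2 = -4.04° is on the wrong side of the globe.)

+175.96°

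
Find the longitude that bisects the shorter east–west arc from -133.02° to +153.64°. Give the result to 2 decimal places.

Signed shortest Δλ from -133.02° to +153.64° is -73.34°.
Midpoint longitude = -133.02° + (-73.34°)/2 = -133.02° − 36.67° = -169.69°.
(The naïve average (-133.02 + +153.64)/2 = 10.31° is on the wrong side of the globe.)

-169.69°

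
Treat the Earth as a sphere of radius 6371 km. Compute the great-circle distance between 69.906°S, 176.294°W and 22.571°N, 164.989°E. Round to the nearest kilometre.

Δλ = 164.989 − -176.294 = 341.283°; wrapped into (−180°, 180°]: -18.717°.
Δφ = 22.571 − -69.906 = 92.477°.
a = sin²(Δφ/2) + cos φ₁ · cos φ₂ · sin²(Δλ/2) = 0.529998.
c = 2·atan2(√a, √(1−a)) = 1.63083 rad → d = 6371·c ≈ 10390.01 km.

10390 km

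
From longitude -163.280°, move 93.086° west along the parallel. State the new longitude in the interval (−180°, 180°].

+103.634°

Start at -163.280°; shift −93.086° → -256.366°.
-256.366° lies outside (−180°, 180°]; add 360° → +103.634°.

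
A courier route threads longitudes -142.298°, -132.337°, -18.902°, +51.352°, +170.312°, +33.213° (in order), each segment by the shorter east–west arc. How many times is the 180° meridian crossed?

0

Leg 1: -142.298° → -132.337°, shortest Δλ = 9.961° (east) — does not cross 180°.
Leg 2: -132.337° → -18.902°, shortest Δλ = 113.435° (east) — does not cross 180°.
Leg 3: -18.902° → +51.352°, shortest Δλ = 70.254° (east) — does not cross 180°.
Leg 4: +51.352° → +170.312°, shortest Δλ = 118.96° (east) — does not cross 180°.
Leg 5: +170.312° → +33.213°, shortest Δλ = -137.099° (west) — does not cross 180°.
Total crossings: 0.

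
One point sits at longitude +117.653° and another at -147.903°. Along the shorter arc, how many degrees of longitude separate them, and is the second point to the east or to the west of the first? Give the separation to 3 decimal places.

94.444° east

Raw difference: -147.903 − 117.653 = -265.556°.
Normalise into (−180°, 180°]: -265.556° + 360° = 94.444°.
Positive ⇒ the second point lies to the east; separation 94.444°.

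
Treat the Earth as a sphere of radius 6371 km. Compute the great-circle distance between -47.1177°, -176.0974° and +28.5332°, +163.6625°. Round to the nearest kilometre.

8654 km

Δλ = 163.6625 − -176.0974 = 339.7599°; wrapped into (−180°, 180°]: -20.2401°.
Δφ = 28.5332 − -47.1177 = 75.6509°.
a = sin²(Δφ/2) + cos φ₁ · cos φ₂ · sin²(Δλ/2) = 0.394543.
c = 2·atan2(√a, √(1−a)) = 1.35829 rad → d = 6371·c ≈ 8653.65 km.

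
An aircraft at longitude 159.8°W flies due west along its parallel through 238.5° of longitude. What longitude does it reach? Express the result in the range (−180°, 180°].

Start at -159.8°; shift −238.5° → -398.3°.
-398.3° lies outside (−180°, 180°]; add 360° → -38.3°.

38.3°W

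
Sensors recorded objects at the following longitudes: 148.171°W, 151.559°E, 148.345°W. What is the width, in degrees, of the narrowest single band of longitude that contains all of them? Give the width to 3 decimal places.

60.270°

Sort the longitudes: -148.345°, -148.171°, +151.559°.
Eastward gaps between consecutive values (wrapping around): 0.174°, 299.730°, 60.096°.
Largest gap = 299.730° ⇒ minimal covering band is its complement: 360° − 299.730° = 60.270°.
Band runs from +151.559° eastward to -148.171°, crossing the antimeridian.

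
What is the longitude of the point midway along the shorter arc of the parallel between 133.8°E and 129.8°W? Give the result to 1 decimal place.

Signed shortest Δλ from +133.8° to -129.8° is +96.4°.
Midpoint longitude = +133.8° + (+96.4°)/2 = +133.8° + 48.2° = +182.0°.
Normalise into (−180°, 180°]: -178.0°.
(The naïve average (+133.8 + -129.8)/2 = 2.0° is on the wrong side of the globe.)

178.0°W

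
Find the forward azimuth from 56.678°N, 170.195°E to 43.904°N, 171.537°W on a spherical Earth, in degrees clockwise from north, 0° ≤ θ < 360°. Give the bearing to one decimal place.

130.2°

Δλ = -171.537 − 170.195 = -341.732°; wrapped into (−180°, 180°]: 18.268°.
θ = atan2( sin Δλ · cos φ₂ , cos φ₁ · sin φ₂ − sin φ₁ · cos φ₂ · cos Δλ )
  = atan2(0.22585, -0.19076) = 130.186° → normalised to [0°, 360°): 130.186°.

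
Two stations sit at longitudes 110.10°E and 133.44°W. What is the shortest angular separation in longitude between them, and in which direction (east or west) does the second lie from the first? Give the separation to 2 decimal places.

116.46° east

Raw difference: -133.44 − 110.10 = -243.54°.
Normalise into (−180°, 180°]: -243.54° + 360° = 116.46°.
Positive ⇒ the second point lies to the east; separation 116.46°.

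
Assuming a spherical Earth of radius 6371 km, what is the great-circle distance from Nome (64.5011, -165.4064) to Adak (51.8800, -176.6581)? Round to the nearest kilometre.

1545 km

Δλ = -176.6581 − -165.4064 = -11.2517°.
Δφ = 51.8800 − 64.5011 = -12.6211°.
a = sin²(Δφ/2) + cos φ₁ · cos φ₂ · sin²(Δλ/2) = 0.014636.
c = 2·atan2(√a, √(1−a)) = 0.24255 rad → d = 6371·c ≈ 1545.29 km.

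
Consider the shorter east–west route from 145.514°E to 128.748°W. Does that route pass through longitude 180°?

Naïve |-128.748 − 145.514| = 274.262° > 180°, so the shorter arc goes the other way round — across 180°.
Signed shortest Δλ = ((-128.748 − 145.514 + 180) mod 360) − 180 = 85.738°.
Going east by 85.738° from +145.514° passes through 180° before reaching -128.748°.

Yes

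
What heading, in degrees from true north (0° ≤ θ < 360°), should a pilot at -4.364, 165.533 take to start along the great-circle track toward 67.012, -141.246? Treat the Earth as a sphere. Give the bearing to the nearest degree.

18°

Δλ = -141.246 − 165.533 = -306.779°; wrapped into (−180°, 180°]: 53.221°.
θ = atan2( sin Δλ · cos φ₂ , cos φ₁ · sin φ₂ − sin φ₁ · cos φ₂ · cos Δλ )
  = atan2(0.31280, 0.93571) = 18.484° → normalised to [0°, 360°): 18.484°.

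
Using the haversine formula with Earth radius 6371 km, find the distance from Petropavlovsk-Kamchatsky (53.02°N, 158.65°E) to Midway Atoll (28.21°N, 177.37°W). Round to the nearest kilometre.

3387 km

Δλ = -177.37 − 158.65 = -336.02°; wrapped into (−180°, 180°]: 23.98°.
Δφ = 28.21 − 53.02 = -24.81°.
a = sin²(Δφ/2) + cos φ₁ · cos φ₂ · sin²(Δλ/2) = 0.069024.
c = 2·atan2(√a, √(1−a)) = 0.53169 rad → d = 6371·c ≈ 3387.40 km.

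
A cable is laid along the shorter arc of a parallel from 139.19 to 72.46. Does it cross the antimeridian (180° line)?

No

Signed shortest Δλ = ((72.46 − 139.19 + 180) mod 360) − 180 = -66.73°.
Going west by 66.73° from +139.19° reaches +72.46° without touching 180°.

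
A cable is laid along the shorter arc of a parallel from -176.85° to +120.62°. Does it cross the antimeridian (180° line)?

Yes

Naïve |120.62 − -176.85| = 297.47° > 180°, so the shorter arc goes the other way round — across 180°.
Signed shortest Δλ = ((120.62 − -176.85 + 180) mod 360) − 180 = -62.53°.
Going west by 62.53° from -176.85° passes through 180° before reaching +120.62°.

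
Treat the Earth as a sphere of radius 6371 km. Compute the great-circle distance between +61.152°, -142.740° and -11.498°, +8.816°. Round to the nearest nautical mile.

7576 nmi

Δλ = 8.816 − -142.740 = 151.556°.
Δφ = -11.498 − 61.152 = -72.650°.
a = sin²(Δφ/2) + cos φ₁ · cos φ₂ · sin²(Δλ/2) = 0.795163.
c = 2·atan2(√a, √(1−a)) = 2.20226 rad → d = 6371·c ≈ 14030.59 km ≈ 7575.91 nmi.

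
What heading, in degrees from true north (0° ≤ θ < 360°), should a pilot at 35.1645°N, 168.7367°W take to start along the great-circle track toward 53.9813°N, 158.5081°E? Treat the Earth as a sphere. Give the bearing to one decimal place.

319.8°

Δλ = 158.5081 − -168.7367 = 327.2448°; wrapped into (−180°, 180°]: -32.7552°.
θ = atan2( sin Δλ · cos φ₂ , cos φ₁ · sin φ₂ − sin φ₁ · cos φ₂ · cos Δλ )
  = atan2(-0.31816, 0.37640) = -40.208° → normalised to [0°, 360°): 319.792°.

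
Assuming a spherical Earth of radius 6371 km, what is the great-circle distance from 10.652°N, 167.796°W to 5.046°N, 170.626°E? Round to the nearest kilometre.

2456 km

Δλ = 170.626 − -167.796 = 338.422°; wrapped into (−180°, 180°]: -21.578°.
Δφ = 5.046 − 10.652 = -5.606°.
a = sin²(Δφ/2) + cos φ₁ · cos φ₂ · sin²(Δλ/2) = 0.036695.
c = 2·atan2(√a, √(1−a)) = 0.38550 rad → d = 6371·c ≈ 2456.04 km.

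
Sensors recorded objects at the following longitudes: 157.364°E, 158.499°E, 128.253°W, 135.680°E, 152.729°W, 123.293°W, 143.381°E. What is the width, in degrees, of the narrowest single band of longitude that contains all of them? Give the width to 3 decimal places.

101.027°

Sort the longitudes: -152.729°, -128.253°, -123.293°, +135.680°, +143.381°, +157.364°, +158.499°.
Eastward gaps between consecutive values (wrapping around): 24.476°, 4.960°, 258.973°, 7.701°, 13.983°, 1.135°, 48.772°.
Largest gap = 258.973° ⇒ minimal covering band is its complement: 360° − 258.973° = 101.027°.
Band runs from +135.680° eastward to -123.293°, crossing the antimeridian.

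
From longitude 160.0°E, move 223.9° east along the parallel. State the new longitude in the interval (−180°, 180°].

23.9°E

Start at +160.0°; shift +223.9° → +383.9°.
+383.9° lies outside (−180°, 180°]; subtract 360° → +23.9°.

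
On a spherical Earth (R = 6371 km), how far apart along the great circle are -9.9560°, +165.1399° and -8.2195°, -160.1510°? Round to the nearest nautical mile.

Δλ = -160.1510 − 165.1399 = -325.2909°; wrapped into (−180°, 180°]: 34.7091°.
Δφ = -8.2195 − -9.9560 = 1.7365°.
a = sin²(Δφ/2) + cos φ₁ · cos φ₂ · sin²(Δλ/2) = 0.086963.
c = 2·atan2(√a, √(1−a)) = 0.59869 rad → d = 6371·c ≈ 3814.25 km ≈ 2059.53 nmi.

2060 nmi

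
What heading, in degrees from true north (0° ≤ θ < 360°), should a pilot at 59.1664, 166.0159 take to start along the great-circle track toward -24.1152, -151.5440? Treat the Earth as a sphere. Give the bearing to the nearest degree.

Δλ = -151.5440 − 166.0159 = -317.5599°; wrapped into (−180°, 180°]: 42.4401°.
θ = atan2( sin Δλ · cos φ₂ , cos φ₁ · sin φ₂ − sin φ₁ · cos φ₂ · cos Δλ )
  = atan2(0.61592, -0.78779) = 141.980° → normalised to [0°, 360°): 141.980°.

142°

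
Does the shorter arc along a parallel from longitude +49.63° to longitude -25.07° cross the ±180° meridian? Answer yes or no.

No

Signed shortest Δλ = ((-25.07 − 49.63 + 180) mod 360) − 180 = -74.7°.
Going west by 74.7° from +49.63° reaches -25.07° without touching 180°.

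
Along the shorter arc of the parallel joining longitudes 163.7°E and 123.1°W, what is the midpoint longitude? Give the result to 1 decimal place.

Signed shortest Δλ from +163.7° to -123.1° is +73.2°.
Midpoint longitude = +163.7° + (+73.2°)/2 = +163.7° + 36.6° = +200.3°.
Normalise into (−180°, 180°]: -159.7°.
(The naïve average (+163.7 + -123.1)/2 = 20.3° is on the wrong side of the globe.)

159.7°W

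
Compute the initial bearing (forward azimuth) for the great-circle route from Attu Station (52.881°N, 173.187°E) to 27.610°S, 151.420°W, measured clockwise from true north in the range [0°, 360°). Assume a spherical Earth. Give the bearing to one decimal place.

149.0°

Δλ = -151.420 − 173.187 = -324.607°; wrapped into (−180°, 180°]: 35.393°.
θ = atan2( sin Δλ · cos φ₂ , cos φ₁ · sin φ₂ − sin φ₁ · cos φ₂ · cos Δλ )
  = atan2(0.51323, -0.85568) = 149.045° → normalised to [0°, 360°): 149.045°.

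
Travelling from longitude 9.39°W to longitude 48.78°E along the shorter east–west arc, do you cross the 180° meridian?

Signed shortest Δλ = ((48.78 − -9.39 + 180) mod 360) − 180 = 58.17°.
Going east by 58.17° from -9.39° reaches +48.78° without touching 180°.

No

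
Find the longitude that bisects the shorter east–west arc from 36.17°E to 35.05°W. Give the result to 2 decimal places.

Signed shortest Δλ from +36.17° to -35.05° is -71.22°.
Midpoint longitude = +36.17° + (-71.22°)/2 = +36.17° − 35.61° = +0.56°.

0.56°E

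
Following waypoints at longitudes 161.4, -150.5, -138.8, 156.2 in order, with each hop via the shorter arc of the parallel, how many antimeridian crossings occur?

2

Leg 1: +161.4° → -150.5°, shortest Δλ = 48.1° (east) — crosses 180°.
Leg 2: -150.5° → -138.8°, shortest Δλ = 11.7° (east) — does not cross 180°.
Leg 3: -138.8° → +156.2°, shortest Δλ = -65.0° (west) — crosses 180°.
Total crossings: 2.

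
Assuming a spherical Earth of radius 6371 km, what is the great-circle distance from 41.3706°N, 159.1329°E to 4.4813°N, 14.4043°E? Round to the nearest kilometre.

Δλ = 14.4043 − 159.1329 = -144.7286°.
Δφ = 4.4813 − 41.3706 = -36.8893°.
a = sin²(Δφ/2) + cos φ₁ · cos φ₂ · sin²(Δλ/2) = 0.779587.
c = 2·atan2(√a, √(1−a)) = 2.16418 rad → d = 6371·c ≈ 13788.02 km.

13788 km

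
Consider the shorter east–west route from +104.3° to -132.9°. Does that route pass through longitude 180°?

Yes

Naïve |-132.9 − 104.3| = 237.2° > 180°, so the shorter arc goes the other way round — across 180°.
Signed shortest Δλ = ((-132.9 − 104.3 + 180) mod 360) − 180 = 122.8°.
Going east by 122.8° from +104.3° passes through 180° before reaching -132.9°.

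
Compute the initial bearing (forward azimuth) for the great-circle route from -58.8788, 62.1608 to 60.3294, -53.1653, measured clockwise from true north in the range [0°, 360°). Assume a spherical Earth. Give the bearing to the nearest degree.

Δλ = -53.1653 − 62.1608 = -115.3261°.
θ = atan2( sin Δλ · cos φ₂ , cos φ₁ · sin φ₂ − sin φ₁ · cos φ₂ · cos Δλ )
  = atan2(-0.44744, 0.26781) = -59.098° → normalised to [0°, 360°): 300.902°.

301°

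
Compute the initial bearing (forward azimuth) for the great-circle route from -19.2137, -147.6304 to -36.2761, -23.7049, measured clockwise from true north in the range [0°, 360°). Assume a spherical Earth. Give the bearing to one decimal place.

Δλ = -23.7049 − -147.6304 = 123.9255°.
θ = atan2( sin Δλ · cos φ₂ , cos φ₁ · sin φ₂ − sin φ₁ · cos φ₂ · cos Δλ )
  = atan2(0.66894, -0.70679) = 136.576° → normalised to [0°, 360°): 136.576°.

136.6°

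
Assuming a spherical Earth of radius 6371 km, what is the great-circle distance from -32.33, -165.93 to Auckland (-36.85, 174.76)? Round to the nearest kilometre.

1834 km

Δλ = 174.76 − -165.93 = 340.69°; wrapped into (−180°, 180°]: -19.31°.
Δφ = -36.85 − -32.33 = -4.52°.
a = sin²(Δφ/2) + cos φ₁ · cos φ₂ · sin²(Δλ/2) = 0.020574.
c = 2·atan2(√a, √(1−a)) = 0.28787 rad → d = 6371·c ≈ 1834.01 km.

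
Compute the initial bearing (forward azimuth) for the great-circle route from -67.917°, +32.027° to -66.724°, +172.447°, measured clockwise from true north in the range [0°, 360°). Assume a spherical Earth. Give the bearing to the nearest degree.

158°

Δλ = 172.447 − 32.027 = 140.420°.
θ = atan2( sin Δλ · cos φ₂ , cos φ₁ · sin φ₂ − sin φ₁ · cos φ₂ · cos Δλ )
  = atan2(0.25178, -0.62757) = 158.140° → normalised to [0°, 360°): 158.140°.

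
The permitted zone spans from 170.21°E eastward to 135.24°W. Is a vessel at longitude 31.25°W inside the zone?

Band width going east from +170.21° to -135.24°: ((-135.24 − 170.21) mod 360) = 54.55°.
Offset of -31.25° east of the west edge: ((-31.25 − 170.21) mod 360) = 158.54°.
158.54° > 54.55° ⇒ outside.

No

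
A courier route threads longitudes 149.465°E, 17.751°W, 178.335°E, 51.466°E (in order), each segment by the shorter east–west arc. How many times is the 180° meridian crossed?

Leg 1: +149.465° → -17.751°, shortest Δλ = -167.216° (west) — does not cross 180°.
Leg 2: -17.751° → +178.335°, shortest Δλ = -163.914° (west) — crosses 180°.
Leg 3: +178.335° → +51.466°, shortest Δλ = -126.869° (west) — does not cross 180°.
Total crossings: 1.

1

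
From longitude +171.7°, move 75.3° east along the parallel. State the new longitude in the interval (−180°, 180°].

Start at +171.7°; shift +75.3° → +247.0°.
+247.0° lies outside (−180°, 180°]; subtract 360° → -113.0°.

-113.0°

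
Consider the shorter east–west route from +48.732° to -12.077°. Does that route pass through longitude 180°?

Signed shortest Δλ = ((-12.077 − 48.732 + 180) mod 360) − 180 = -60.809°.
Going west by 60.809° from +48.732° reaches -12.077° without touching 180°.

No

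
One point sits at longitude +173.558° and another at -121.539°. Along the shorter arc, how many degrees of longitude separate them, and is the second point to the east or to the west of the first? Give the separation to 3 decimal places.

64.903° east

Raw difference: -121.539 − 173.558 = -295.097°.
Normalise into (−180°, 180°]: -295.097° + 360° = 64.903°.
Positive ⇒ the second point lies to the east; separation 64.903°.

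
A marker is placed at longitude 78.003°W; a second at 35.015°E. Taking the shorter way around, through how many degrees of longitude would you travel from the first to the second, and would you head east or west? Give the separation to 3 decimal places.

113.018° east

Raw difference: 35.015 − -78.003 = 113.018°.
Normalise into (−180°, 180°]: 113.018° stays 113.018°.
Positive ⇒ the second point lies to the east; separation 113.018°.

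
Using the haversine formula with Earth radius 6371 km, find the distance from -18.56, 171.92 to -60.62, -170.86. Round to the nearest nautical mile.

Δλ = -170.86 − 171.92 = -342.78°; wrapped into (−180°, 180°]: 17.22°.
Δφ = -60.62 − -18.56 = -42.06°.
a = sin²(Δφ/2) + cos φ₁ · cos φ₂ · sin²(Δλ/2) = 0.139202.
c = 2·atan2(√a, √(1−a)) = 0.76469 rad → d = 6371·c ≈ 4871.85 km ≈ 2630.59 nmi.

2631 nmi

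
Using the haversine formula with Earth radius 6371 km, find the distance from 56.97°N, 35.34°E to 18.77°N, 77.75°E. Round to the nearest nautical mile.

2966 nmi

Δλ = 77.75 − 35.34 = 42.41°.
Δφ = 18.77 − 56.97 = -38.20°.
a = sin²(Δφ/2) + cos φ₁ · cos φ₂ · sin²(Δλ/2) = 0.174592.
c = 2·atan2(√a, √(1−a)) = 0.86214 rad → d = 6371·c ≈ 5492.68 km ≈ 2965.81 nmi.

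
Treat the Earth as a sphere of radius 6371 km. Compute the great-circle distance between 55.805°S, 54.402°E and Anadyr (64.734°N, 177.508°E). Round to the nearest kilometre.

Δλ = 177.508 − 54.402 = 123.106°.
Δφ = 64.734 − -55.805 = 120.539°.
a = sin²(Δφ/2) + cos φ₁ · cos φ₂ · sin²(Δλ/2) = 0.939511.
c = 2·atan2(√a, √(1−a)) = 2.64460 rad → d = 6371·c ≈ 16848.77 km.

16849 km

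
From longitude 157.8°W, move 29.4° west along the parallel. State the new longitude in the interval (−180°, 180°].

Start at -157.8°; shift −29.4° → -187.2°.
-187.2° lies outside (−180°, 180°]; add 360° → +172.8°.

172.8°E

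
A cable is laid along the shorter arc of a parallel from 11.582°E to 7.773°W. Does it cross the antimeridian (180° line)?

No

Signed shortest Δλ = ((-7.773 − 11.582 + 180) mod 360) − 180 = -19.355°.
Going west by 19.355° from +11.582° reaches -7.773° without touching 180°.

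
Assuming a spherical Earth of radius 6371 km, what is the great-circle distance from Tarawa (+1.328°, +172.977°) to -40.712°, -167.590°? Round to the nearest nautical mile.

Δλ = -167.590 − 172.977 = -340.567°; wrapped into (−180°, 180°]: 19.433°.
Δφ = -40.712 − 1.328 = -42.040°.
a = sin²(Δφ/2) + cos φ₁ · cos φ₂ · sin²(Δλ/2) = 0.150247.
c = 2·atan2(√a, √(1−a)) = 0.79609 rad → d = 6371·c ≈ 5071.88 km ≈ 2738.60 nmi.

2739 nmi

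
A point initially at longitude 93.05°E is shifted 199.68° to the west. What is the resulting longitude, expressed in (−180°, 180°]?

106.63°W

Start at +93.05°; shift −199.68° → -106.63°.
-106.63° already lies in (−180°, 180°].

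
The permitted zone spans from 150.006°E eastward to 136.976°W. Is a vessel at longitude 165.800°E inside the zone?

Yes

Band width going east from +150.006° to -136.976°: ((-136.976 − 150.006) mod 360) = 73.018°.
Offset of +165.800° east of the west edge: ((165.800 − 150.006) mod 360) = 15.794°.
15.794° ≤ 73.018° ⇒ inside.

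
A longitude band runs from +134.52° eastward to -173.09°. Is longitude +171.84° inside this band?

Yes

Band width going east from +134.52° to -173.09°: ((-173.09 − 134.52) mod 360) = 52.39°.
Offset of +171.84° east of the west edge: ((171.84 − 134.52) mod 360) = 37.32°.
37.32° ≤ 52.39° ⇒ inside.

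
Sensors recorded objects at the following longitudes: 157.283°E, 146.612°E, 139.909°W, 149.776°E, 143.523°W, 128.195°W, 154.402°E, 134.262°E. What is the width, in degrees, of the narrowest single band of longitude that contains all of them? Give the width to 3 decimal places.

Sort the longitudes: -143.523°, -139.909°, -128.195°, +134.262°, +146.612°, +149.776°, +154.402°, +157.283°.
Eastward gaps between consecutive values (wrapping around): 3.614°, 11.714°, 262.457°, 12.350°, 3.164°, 4.626°, 2.881°, 59.194°.
Largest gap = 262.457° ⇒ minimal covering band is its complement: 360° − 262.457° = 97.543°.
Band runs from +134.262° eastward to -128.195°, crossing the antimeridian.

97.543°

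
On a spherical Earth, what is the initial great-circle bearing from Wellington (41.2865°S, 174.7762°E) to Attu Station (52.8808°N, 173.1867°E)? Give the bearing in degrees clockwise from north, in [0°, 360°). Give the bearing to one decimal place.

359.0°

Δλ = 173.1867 − 174.7762 = -1.5895°.
θ = atan2( sin Δλ · cos φ₂ , cos φ₁ · sin φ₂ − sin φ₁ · cos φ₂ · cos Δλ )
  = atan2(-0.01674, 0.99720) = -0.962° → normalised to [0°, 360°): 359.038°.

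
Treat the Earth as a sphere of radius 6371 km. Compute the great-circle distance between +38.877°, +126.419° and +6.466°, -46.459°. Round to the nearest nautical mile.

8056 nmi

Δλ = -46.459 − 126.419 = -172.878°.
Δφ = 6.466 − 38.877 = -32.411°.
a = sin²(Δφ/2) + cos φ₁ · cos φ₂ · sin²(Δλ/2) = 0.848446.
c = 2·atan2(√a, √(1−a)) = 2.34185 rad → d = 6371·c ≈ 14919.94 km ≈ 8056.12 nmi.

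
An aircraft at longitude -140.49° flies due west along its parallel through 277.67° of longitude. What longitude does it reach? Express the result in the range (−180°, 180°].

-58.16°

Start at -140.49°; shift −277.67° → -418.16°.
-418.16° lies outside (−180°, 180°]; add 360° → -58.16°.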